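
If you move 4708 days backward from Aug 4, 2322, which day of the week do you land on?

Monday

First find the weekday of Aug 4, 2322. Doomsday rule: the anchor day for the 2300s is Wednesday. For year 22: 22÷12 = 1 r 10, and 10÷4 = 2, so 1+10+2 = 13.
Wednesday + 13 ≡ Tuesday — that's 2322's doomsday.
In August the doomsday date is Aug 8.
Aug 4 is 4 days before Aug 8; 4 mod 7 = 4, so Tuesday − 4 = Friday.
4708 mod 7 = 4, so 4708 days before a Friday is Friday − 4 = Monday.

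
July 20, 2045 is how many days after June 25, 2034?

Jun 25, 2034 → Jun 25, 2035: 365 days.
Jun 25, 2035 → Jun 25, 2036: 366 days (Feb 29, 2036 is in that span).
Jun 25, 2036 → Jun 25, 2037: 365 days.
Jun 25, 2037 → Jun 25, 2038: 365 days.
Jun 25, 2038 → Jun 25, 2039: 365 days.
Jun 25, 2039 → Jun 25, 2040: 366 days (Feb 29, 2040 is in that span).
Jun 25, 2040 → Jun 25, 2041: 365 days.
Jun 25, 2041 → Jun 25, 2042: 365 days.
Jun 25, 2042 → Jun 25, 2043: 365 days.
Jun 25, 2043 → Jun 25, 2044: 366 days (Feb 29, 2044 is in that span).
Jun 25, 2044 → Jul 25, 2044: 30 days (June has 30).
Jul 25, 2044 → Aug 25, 2044: 31 days (July has 31).
Aug 25, 2044 → Sep 25, 2044: 31 days (August has 31).
Sep 25, 2044 → Oct 25, 2044: 30 days (September has 30).
Oct 25, 2044 → Nov 25, 2044: 31 days (October has 31).
Nov 25, 2044 → Dec 25, 2044: 30 days (November has 30).
Dec 25, 2044 → Jan 25, 2045: 31 days (December has 31).
Jan 25, 2045 → Feb 25, 2045: 31 days (January has 31).
Feb 25, 2045 → Mar 25, 2045: 28 days (February has 28).
Mar 25, 2045 → Apr 25, 2045: 31 days (March has 31).
Apr 25, 2045 → May 25, 2045: 30 days (April has 30).
May 25, 2045 → Jun 25, 2045: 31 days (May has 31).
Jun 25, 2045 → Jul 20, 2045: 25 days.
Total: 4043 days.

4043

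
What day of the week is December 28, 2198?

Friday

Doomsday rule: the anchor day for the 2100s is Sunday. For year 98: 98÷12 = 8 r 2, and 2÷4 = 0, so 8+2+0 = 10.
Sunday + 10 ≡ Wednesday — that's 2198's doomsday.
In December the doomsday date is Dec 12.
Dec 28 is 16 days after Dec 12; 16 mod 7 = 2, so Wednesday + 2 = Friday.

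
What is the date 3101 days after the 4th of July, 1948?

+365 (one year) → Jul 4, 1949 (2736 left).
+365 (one year) → Jul 4, 1950 (2371 left).
+365 (one year) → Jul 4, 1951 (2006 left).
+366 (one year; includes Feb 29, 1952) → Jul 4, 1952 (1640 left).
+365 (one year) → Jul 4, 1953 (1275 left).
+365 (one year) → Jul 4, 1954 (910 left).
+365 (one year) → Jul 4, 1955 (545 left).
+366 (one year; includes Feb 29, 1956) → Jul 4, 1956 (179 left).
Jul has 31 days: +28 → Aug 1, 1956 (151 left).
Aug has 31 days: +31 → Sep 1, 1956 (120 left).
Sep has 30 days: +30 → Oct 1, 1956 (90 left).
Oct has 31 days: +31 → Nov 1, 1956 (59 left).
Nov has 30 days: +30 → Dec 1, 1956 (29 left).
+29 → Dec 30, 1956.

December 30, 1956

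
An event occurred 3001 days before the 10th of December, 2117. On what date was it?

−365 (one year) → Dec 10, 2116 (2636 left).
−366 (one year; includes Feb 29, 2116) → Dec 10, 2115 (2270 left).
−365 (one year) → Dec 10, 2114 (1905 left).
−365 (one year) → Dec 10, 2113 (1540 left).
−365 (one year) → Dec 10, 2112 (1175 left).
−366 (one year; includes Feb 29, 2112) → Dec 10, 2111 (809 left).
−365 (one year) → Dec 10, 2110 (444 left).
−365 (one year) → Dec 10, 2109 (79 left).
−10 → Nov 30, 2109 (end of Nov, 30 days; 69 left).
−30 → Oct 31, 2109 (end of Oct, 31 days; 39 left).
−31 → Sep 30, 2109 (end of Sep, 30 days; 8 left).
−8 → Sep 22, 2109.

September 22, 2109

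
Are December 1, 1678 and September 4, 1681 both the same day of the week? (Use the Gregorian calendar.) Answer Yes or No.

Yes

From Dec 1, 1678 to Sep 4, 1681 is 1008 days.
1008 mod 7 = 0, so they are the same weekday.
(Dec 1, 1678 is a Thursday; Sep 4, 1681 is a Thursday.)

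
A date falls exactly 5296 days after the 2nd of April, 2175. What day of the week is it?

Thursday

First find the weekday of Apr 2, 2175. Doomsday rule: the anchor day for the 2100s is Sunday. For year 75: 75÷12 = 6 r 3, and 3÷4 = 0, so 6+3+0 = 9.
Sunday + 9 ≡ Tuesday — that's 2175's doomsday.
In April the doomsday date is Apr 4.
Apr 2 is 2 days before Apr 4; 2 mod 7 = 2, so Tuesday − 2 = Sunday.
5296 mod 7 = 4, so 5296 days after a Sunday is Sunday + 4 = Thursday.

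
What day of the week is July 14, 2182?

Doomsday rule: the anchor day for the 2100s is Sunday. For year 82: 82÷12 = 6 r 10, and 10÷4 = 2, so 6+10+2 = 18.
Sunday + 18 ≡ Thursday — that's 2182's doomsday.
In July the doomsday date is Jul 11.
Jul 14 is 3 days after Jul 11; 3 mod 7 = 3, so Thursday + 3 = Sunday.

Sunday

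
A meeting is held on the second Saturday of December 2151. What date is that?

December 11, 2151

December 1, 2151 is a Wednesday.
The first Saturday is therefore December 4 (3 days later).
The second Saturday is 4 + 1×7 = December 11.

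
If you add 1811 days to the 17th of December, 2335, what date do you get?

+366 (one year; includes Feb 29, 2336) → Dec 17, 2336 (1445 left).
+365 (one year) → Dec 17, 2337 (1080 left).
+365 (one year) → Dec 17, 2338 (715 left).
+365 (one year) → Dec 17, 2339 (350 left).
Dec has 31 days: +15 → Jan 1, 2340 (335 left).
Jan has 31 days: +31 → Feb 1, 2340 (304 left).
Feb has 29 days: +29 → Mar 1, 2340 (275 left).
Mar has 31 days: +31 → Apr 1, 2340 (244 left).
Apr has 30 days: +30 → May 1, 2340 (214 left).
May has 31 days: +31 → Jun 1, 2340 (183 left).
Jun has 30 days: +30 → Jul 1, 2340 (153 left).
Jul has 31 days: +31 → Aug 1, 2340 (122 left).
Aug has 31 days: +31 → Sep 1, 2340 (91 left).
Sep has 30 days: +30 → Oct 1, 2340 (61 left).
Oct has 31 days: +31 → Nov 1, 2340 (30 left).
Nov has 30 days: +30 → Dec 1, 2340 (0 left).

December 1, 2340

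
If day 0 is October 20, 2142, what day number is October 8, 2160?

Oct 20, 2142 → Oct 20, 2143: 365 days.
Oct 20, 2143 → Oct 20, 2144: 366 days (Feb 29, 2144 is in that span).
Oct 20, 2144 → Oct 20, 2145: 365 days.
Oct 20, 2145 → Oct 20, 2146: 365 days.
Oct 20, 2146 → Oct 20, 2147: 365 days.
Oct 20, 2147 → Oct 20, 2148: 366 days (Feb 29, 2148 is in that span).
Oct 20, 2148 → Oct 20, 2149: 365 days.
Oct 20, 2149 → Oct 20, 2150: 365 days.
Oct 20, 2150 → Oct 20, 2151: 365 days.
Oct 20, 2151 → Oct 20, 2152: 366 days (Feb 29, 2152 is in that span).
Oct 20, 2152 → Oct 20, 2153: 365 days.
Oct 20, 2153 → Oct 20, 2154: 365 days.
Oct 20, 2154 → Oct 20, 2155: 365 days.
Oct 20, 2155 → Oct 20, 2156: 366 days (Feb 29, 2156 is in that span).
Oct 20, 2156 → Oct 20, 2157: 365 days.
Oct 20, 2157 → Oct 20, 2158: 365 days.
Oct 20, 2158 → Oct 20, 2159: 365 days.
Oct 20, 2159 → Nov 20, 2159: 31 days (October has 31).
Nov 20, 2159 → Dec 20, 2159: 30 days (November has 30).
Dec 20, 2159 → Jan 20, 2160: 31 days (December has 31).
Jan 20, 2160 → Feb 20, 2160: 31 days (January has 31).
Feb 20, 2160 → Mar 20, 2160: 29 days (February has 29).
Mar 20, 2160 → Apr 20, 2160: 31 days (March has 31).
Apr 20, 2160 → May 20, 2160: 30 days (April has 30).
May 20, 2160 → Jun 20, 2160: 31 days (May has 31).
Jun 20, 2160 → Jul 20, 2160: 30 days (June has 30).
Jul 20, 2160 → Aug 20, 2160: 31 days (July has 31).
Aug 20, 2160 → Sep 20, 2160: 31 days (August has 31).
Sep 20, 2160 → Oct 8, 2160: 18 days.
Total: 6563 days.

6563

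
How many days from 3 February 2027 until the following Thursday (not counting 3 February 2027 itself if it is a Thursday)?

1

Feb 3, 2027 is a Wednesday.
From Wednesday to the next Thursday is 1 day.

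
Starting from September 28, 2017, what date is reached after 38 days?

November 5, 2017

Sep has 30 days: +3 → Oct 1, 2017 (35 left).
Oct has 31 days: +31 → Nov 1, 2017 (4 left).
+4 → Nov 5, 2017.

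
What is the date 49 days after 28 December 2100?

February 15, 2101

Dec has 31 days: +4 → Jan 1, 2101 (45 left).
Jan has 31 days: +31 → Feb 1, 2101 (14 left).
+14 → Feb 15, 2101.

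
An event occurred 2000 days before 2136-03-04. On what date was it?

September 12, 2130

−366 (one year; includes Feb 29, 2136) → Mar 4, 2135 (1634 left).
−365 (one year) → Mar 4, 2134 (1269 left).
−365 (one year) → Mar 4, 2133 (904 left).
−365 (one year) → Mar 4, 2132 (539 left).
−366 (one year; includes Feb 29, 2132) → Mar 4, 2131 (173 left).
−4 → Feb 28, 2131 (end of Feb, 28 days; 169 left).
−28 → Jan 31, 2131 (end of Jan, 31 days; 141 left).
−31 → Dec 31, 2130 (end of Dec, 31 days; 110 left).
−31 → Nov 30, 2130 (end of Nov, 30 days; 79 left).
−30 → Oct 31, 2130 (end of Oct, 31 days; 49 left).
−31 → Sep 30, 2130 (end of Sep, 30 days; 18 left).
−18 → Sep 12, 2130.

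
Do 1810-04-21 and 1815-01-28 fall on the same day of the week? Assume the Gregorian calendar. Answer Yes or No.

From Apr 21, 1810 to Jan 28, 1815 is 1743 days.
1743 mod 7 = 0, so they are the same weekday.
(Apr 21, 1810 is a Saturday; Jan 28, 1815 is a Saturday.)

Yes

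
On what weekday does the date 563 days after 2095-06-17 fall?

First find the weekday of Jun 17, 2095. Doomsday rule: the anchor day for the 2000s is Tuesday. For year 95: 95÷12 = 7 r 11, and 11÷4 = 2, so 7+11+2 = 20.
Tuesday + 20 ≡ Monday — that's 2095's doomsday.
In June the doomsday date is Jun 6.
Jun 17 is 11 days after Jun 6; 11 mod 7 = 4, so Monday + 4 = Friday.
563 mod 7 = 3, so 563 days after a Friday is Friday + 3 = Monday.

Monday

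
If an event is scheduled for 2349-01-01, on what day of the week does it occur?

Doomsday rule: the anchor day for the 2300s is Wednesday. For year 49: 49÷12 = 4 r 1, and 1÷4 = 0, so 4+1+0 = 5.
Wednesday + 5 ≡ Monday — that's 2349's doomsday.
In January the doomsday date is Jan 3 (2349 is not a leap year).
Jan 1 is 2 days before Jan 3; 2 mod 7 = 2, so Monday − 2 = Saturday.

Saturday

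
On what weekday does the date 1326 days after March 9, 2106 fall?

Friday

Mar 9, 2106 is a Tuesday.
1326 mod 7 = 3, so 1326 days after a Tuesday is Tuesday + 3 = Friday.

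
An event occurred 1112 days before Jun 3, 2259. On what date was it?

−365 (one year) → Jun 3, 2258 (747 left).
−365 (one year) → Jun 3, 2257 (382 left).
−3 → May 31, 2257 (end of May, 31 days; 379 left).
−31 → Apr 30, 2257 (end of Apr, 30 days; 348 left).
−30 → Mar 31, 2257 (end of Mar, 31 days; 318 left).
−31 → Feb 28, 2257 (end of Feb, 28 days; 287 left).
−28 → Jan 31, 2257 (end of Jan, 31 days; 259 left).
−31 → Dec 31, 2256 (end of Dec, 31 days; 228 left).
−31 → Nov 30, 2256 (end of Nov, 30 days; 197 left).
−30 → Oct 31, 2256 (end of Oct, 31 days; 167 left).
−31 → Sep 30, 2256 (end of Sep, 30 days; 136 left).
−30 → Aug 31, 2256 (end of Aug, 31 days; 106 left).
−31 → Jul 31, 2256 (end of Jul, 31 days; 75 left).
−31 → Jun 30, 2256 (end of Jun, 30 days; 44 left).
−30 → May 31, 2256 (end of May, 31 days; 14 left).
−14 → May 17, 2256.

May 17, 2256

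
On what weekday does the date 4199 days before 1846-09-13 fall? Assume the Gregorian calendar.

First find the weekday of Sep 13, 1846. Doomsday rule: the anchor day for the 1800s is Friday. For year 46: 46÷12 = 3 r 10, and 10÷4 = 2, so 3+10+2 = 15.
Friday + 15 ≡ Saturday — that's 1846's doomsday.
In September the doomsday date is Sep 5.
Sep 13 is 8 days after Sep 5; 8 mod 7 = 1, so Saturday + 1 = Sunday.
4199 mod 7 = 6, so 4199 days before a Sunday is Sunday − 6 = Monday.

Monday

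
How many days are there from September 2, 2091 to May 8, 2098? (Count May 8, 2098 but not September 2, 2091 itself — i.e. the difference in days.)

2440

Sep 2, 2091 → Sep 2, 2092: 366 days (Feb 29, 2092 is in that span).
Sep 2, 2092 → Sep 2, 2093: 365 days.
Sep 2, 2093 → Sep 2, 2094: 365 days.
Sep 2, 2094 → Sep 2, 2095: 365 days.
Sep 2, 2095 → Sep 2, 2096: 366 days (Feb 29, 2096 is in that span).
Sep 2, 2096 → Sep 2, 2097: 365 days.
Sep 2, 2097 → Oct 2, 2097: 30 days (September has 30).
Oct 2, 2097 → Nov 2, 2097: 31 days (October has 31).
Nov 2, 2097 → Dec 2, 2097: 30 days (November has 30).
Dec 2, 2097 → Jan 2, 2098: 31 days (December has 31).
Jan 2, 2098 → Feb 2, 2098: 31 days (January has 31).
Feb 2, 2098 → Mar 2, 2098: 28 days (February has 28).
Mar 2, 2098 → Apr 2, 2098: 31 days (March has 31).
Apr 2, 2098 → May 2, 2098: 30 days (April has 30).
May 2, 2098 → May 8, 2098: 6 days.
Total: 2440 days.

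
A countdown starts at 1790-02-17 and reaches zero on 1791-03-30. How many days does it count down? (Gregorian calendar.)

406

Feb 17, 1790 → Feb 17, 1791: 365 days.
Feb 17, 1791 → Mar 17, 1791: 28 days (February has 28).
Mar 17, 1791 → Mar 30, 1791: 13 days.
Total: 406 days.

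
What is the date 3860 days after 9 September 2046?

+365 (one year) → Sep 9, 2047 (3495 left).
+366 (one year; includes Feb 29, 2048) → Sep 9, 2048 (3129 left).
+365 (one year) → Sep 9, 2049 (2764 left).
+365 (one year) → Sep 9, 2050 (2399 left).
+365 (one year) → Sep 9, 2051 (2034 left).
+366 (one year; includes Feb 29, 2052) → Sep 9, 2052 (1668 left).
+365 (one year) → Sep 9, 2053 (1303 left).
+365 (one year) → Sep 9, 2054 (938 left).
+365 (one year) → Sep 9, 2055 (573 left).
+366 (one year; includes Feb 29, 2056) → Sep 9, 2056 (207 left).
Sep has 30 days: +22 → Oct 1, 2056 (185 left).
Oct has 31 days: +31 → Nov 1, 2056 (154 left).
Nov has 30 days: +30 → Dec 1, 2056 (124 left).
Dec has 31 days: +31 → Jan 1, 2057 (93 left).
Jan has 31 days: +31 → Feb 1, 2057 (62 left).
Feb has 28 days: +28 → Mar 1, 2057 (34 left).
Mar has 31 days: +31 → Apr 1, 2057 (3 left).
+3 → Apr 4, 2057.

April 4, 2057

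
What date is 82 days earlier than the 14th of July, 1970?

April 23, 1970

−14 → Jun 30, 1970 (end of Jun, 30 days; 68 left).
−30 → May 31, 1970 (end of May, 31 days; 38 left).
−31 → Apr 30, 1970 (end of Apr, 30 days; 7 left).
−7 → Apr 23, 1970.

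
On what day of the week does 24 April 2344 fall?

Monday

Doomsday rule: the anchor day for the 2300s is Wednesday. For year 44: 44÷12 = 3 r 8, and 8÷4 = 2, so 3+8+2 = 13.
Wednesday + 13 ≡ Tuesday — that's 2344's doomsday.
In April the doomsday date is Apr 4.
Apr 24 is 20 days after Apr 4; 20 mod 7 = 6, so Tuesday + 6 = Monday.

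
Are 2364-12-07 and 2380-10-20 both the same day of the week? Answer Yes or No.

From Dec 7, 2364 to Oct 20, 2380 is 5796 days.
5796 mod 7 = 0, so they are the same weekday.
(Dec 7, 2364 is a Monday; Oct 20, 2380 is a Monday.)

Yes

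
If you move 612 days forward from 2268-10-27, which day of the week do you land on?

Oct 27, 2268 is a Tuesday.
612 mod 7 = 3, so 612 days after a Tuesday is Tuesday + 3 = Friday.

Friday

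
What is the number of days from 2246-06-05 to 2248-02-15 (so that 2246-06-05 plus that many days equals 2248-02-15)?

Jun 5, 2246 → Jun 5, 2247: 365 days.
Jun 5, 2247 → Jul 5, 2247: 30 days (June has 30).
Jul 5, 2247 → Aug 5, 2247: 31 days (July has 31).
Aug 5, 2247 → Sep 5, 2247: 31 days (August has 31).
Sep 5, 2247 → Oct 5, 2247: 30 days (September has 30).
Oct 5, 2247 → Nov 5, 2247: 31 days (October has 31).
Nov 5, 2247 → Dec 5, 2247: 30 days (November has 30).
Dec 5, 2247 → Jan 5, 2248: 31 days (December has 31).
Jan 5, 2248 → Feb 5, 2248: 31 days (January has 31).
Feb 5, 2248 → Feb 15, 2248: 10 days.
Total: 620 days.

620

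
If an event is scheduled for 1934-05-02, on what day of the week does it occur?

Doomsday rule: the anchor day for the 1900s is Wednesday. For year 34: 34÷12 = 2 r 10, and 10÷4 = 2, so 2+10+2 = 14.
Wednesday + 14 ≡ Wednesday — that's 1934's doomsday.
In May the doomsday date is May 9.
May 2 is 7 days before May 9; 7 mod 7 = 0, so Wednesday − 0 = Wednesday.

Wednesday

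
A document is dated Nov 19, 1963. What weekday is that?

Tuesday

January 1, 1963 is a Tuesday.
Jan 1, 1963 → Feb 1, 1963: 31 days (January has 31).
Feb 1, 1963 → Mar 1, 1963: 28 days (February has 28).
Mar 1, 1963 → Apr 1, 1963: 31 days (March has 31).
Apr 1, 1963 → May 1, 1963: 30 days (April has 30).
May 1, 1963 → Jun 1, 1963: 31 days (May has 31).
Jun 1, 1963 → Jul 1, 1963: 30 days (June has 30).
Jul 1, 1963 → Aug 1, 1963: 31 days (July has 31).
Aug 1, 1963 → Sep 1, 1963: 31 days (August has 31).
Sep 1, 1963 → Oct 1, 1963: 30 days (September has 30).
Oct 1, 1963 → Nov 1, 1963: 31 days (October has 31).
Nov 1, 1963 → Nov 19, 1963: 18 days.
Total: 322 days.
322 mod 7 = 0, so Tuesday + 0 = Tuesday.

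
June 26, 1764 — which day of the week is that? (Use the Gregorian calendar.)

Tuesday

Doomsday rule: the anchor day for the 1700s is Sunday. For year 64: 64÷12 = 5 r 4, and 4÷4 = 1, so 5+4+1 = 10.
Sunday + 10 ≡ Wednesday — that's 1764's doomsday.
In June the doomsday date is Jun 6.
Jun 26 is 20 days after Jun 6; 20 mod 7 = 6, so Wednesday + 6 = Tuesday.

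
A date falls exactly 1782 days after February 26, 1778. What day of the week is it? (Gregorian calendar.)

First find the weekday of Feb 26, 1778. Doomsday rule: the anchor day for the 1700s is Sunday. For year 78: 78÷12 = 6 r 6, and 6÷4 = 1, so 6+6+1 = 13.
Sunday + 13 ≡ Saturday — that's 1778's doomsday.
In February the doomsday date is Feb 28 (1778 is not a leap year).
Feb 26 is 2 days before Feb 28; 2 mod 7 = 2, so Saturday − 2 = Thursday.
1782 mod 7 = 4, so 1782 days after a Thursday is Thursday + 4 = Monday.

Monday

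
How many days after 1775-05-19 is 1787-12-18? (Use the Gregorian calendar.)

May 19, 1775 → May 19, 1776: 366 days (Feb 29, 1776 is in that span).
May 19, 1776 → May 19, 1777: 365 days.
May 19, 1777 → May 19, 1778: 365 days.
May 19, 1778 → May 19, 1779: 365 days.
May 19, 1779 → May 19, 1780: 366 days (Feb 29, 1780 is in that span).
May 19, 1780 → May 19, 1781: 365 days.
May 19, 1781 → May 19, 1782: 365 days.
May 19, 1782 → May 19, 1783: 365 days.
May 19, 1783 → May 19, 1784: 366 days (Feb 29, 1784 is in that span).
May 19, 1784 → May 19, 1785: 365 days.
May 19, 1785 → May 19, 1786: 365 days.
May 19, 1786 → May 19, 1787: 365 days.
May 19, 1787 → Jun 19, 1787: 31 days (May has 31).
Jun 19, 1787 → Jul 19, 1787: 30 days (June has 30).
Jul 19, 1787 → Aug 19, 1787: 31 days (July has 31).
Aug 19, 1787 → Sep 19, 1787: 31 days (August has 31).
Sep 19, 1787 → Oct 19, 1787: 30 days (September has 30).
Oct 19, 1787 → Nov 19, 1787: 31 days (October has 31).
Nov 19, 1787 → Dec 18, 1787: 29 days.
Total: 4596 days.

4596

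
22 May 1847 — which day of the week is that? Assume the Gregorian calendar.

Saturday

Doomsday rule: the anchor day for the 1800s is Friday. For year 47: 47÷12 = 3 r 11, and 11÷4 = 2, so 3+11+2 = 16.
Friday + 16 ≡ Sunday — that's 1847's doomsday.
In May the doomsday date is May 9.
May 22 is 13 days after May 9; 13 mod 7 = 6, so Sunday + 6 = Saturday.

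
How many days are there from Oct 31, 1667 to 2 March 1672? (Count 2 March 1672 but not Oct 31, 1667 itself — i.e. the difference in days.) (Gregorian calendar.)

Oct 31, 1667 → Oct 31, 1668: 366 days (Feb 29, 1668 is in that span).
Oct 31, 1668 → Oct 31, 1669: 365 days.
Oct 31, 1669 → Oct 31, 1670: 365 days.
Oct 31, 1670 → Oct 31, 1671: 365 days.
Oct 31, 1671 → Nov 30, 1671: 30 days (October has 31).
Nov 30, 1671 → Dec 30, 1671: 30 days (November has 30).
Dec 30, 1671 → Jan 30, 1672: 31 days (December has 31).
Jan 30, 1672 → Feb 29, 1672: 30 days (January has 31).
Feb 29, 1672 → Mar 2, 1672: 2 days.
Total: 1584 days.

1584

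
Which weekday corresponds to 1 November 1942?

Sunday

Doomsday rule: the anchor day for the 1900s is Wednesday. For year 42: 42÷12 = 3 r 6, and 6÷4 = 1, so 3+6+1 = 10.
Wednesday + 10 ≡ Saturday — that's 1942's doomsday.
In November the doomsday date is Nov 7.
Nov 1 is 6 days before Nov 7; 6 mod 7 = 6, so Saturday − 6 = Sunday.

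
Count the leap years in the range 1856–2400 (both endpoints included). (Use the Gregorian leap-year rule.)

133

Multiples of 4 in [1856,2400]: 137.
Of those, multiples of 100: 6 (not leap unless ÷400).
Multiples of 400: 2.
Leap years = 137 − 6 + 2 = 133.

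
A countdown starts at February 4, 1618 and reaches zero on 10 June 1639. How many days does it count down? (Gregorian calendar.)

7796

Feb 4, 1618 → Feb 4, 1619: 365 days.
Feb 4, 1619 → Feb 4, 1620: 365 days.
Feb 4, 1620 → Feb 4, 1621: 366 days (Feb 29, 1620 is in that span).
Feb 4, 1621 → Feb 4, 1622: 365 days.
Feb 4, 1622 → Feb 4, 1623: 365 days.
Feb 4, 1623 → Feb 4, 1624: 365 days.
Feb 4, 1624 → Feb 4, 1625: 366 days (Feb 29, 1624 is in that span).
Feb 4, 1625 → Feb 4, 1626: 365 days.
Feb 4, 1626 → Feb 4, 1627: 365 days.
Feb 4, 1627 → Feb 4, 1628: 365 days.
Feb 4, 1628 → Feb 4, 1629: 366 days (Feb 29, 1628 is in that span).
Feb 4, 1629 → Feb 4, 1630: 365 days.
Feb 4, 1630 → Feb 4, 1631: 365 days.
Feb 4, 1631 → Feb 4, 1632: 365 days.
Feb 4, 1632 → Feb 4, 1633: 366 days (Feb 29, 1632 is in that span).
Feb 4, 1633 → Feb 4, 1634: 365 days.
Feb 4, 1634 → Feb 4, 1635: 365 days.
Feb 4, 1635 → Feb 4, 1636: 365 days.
Feb 4, 1636 → Feb 4, 1637: 366 days (Feb 29, 1636 is in that span).
Feb 4, 1637 → Feb 4, 1638: 365 days.
Feb 4, 1638 → Feb 4, 1639: 365 days.
Feb 4, 1639 → Mar 4, 1639: 28 days (February has 28).
Mar 4, 1639 → Apr 4, 1639: 31 days (March has 31).
Apr 4, 1639 → May 4, 1639: 30 days (April has 30).
May 4, 1639 → Jun 4, 1639: 31 days (May has 31).
Jun 4, 1639 → Jun 10, 1639: 6 days.
Total: 7796 days.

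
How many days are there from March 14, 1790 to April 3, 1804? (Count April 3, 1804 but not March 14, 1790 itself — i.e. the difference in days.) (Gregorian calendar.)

5133

Mar 14, 1790 → Mar 14, 1791: 365 days.
Mar 14, 1791 → Mar 14, 1792: 366 days (Feb 29, 1792 is in that span).
Mar 14, 1792 → Mar 14, 1793: 365 days.
Mar 14, 1793 → Mar 14, 1794: 365 days.
Mar 14, 1794 → Mar 14, 1795: 365 days.
Mar 14, 1795 → Mar 14, 1796: 366 days (Feb 29, 1796 is in that span).
Mar 14, 1796 → Mar 14, 1797: 365 days.
Mar 14, 1797 → Mar 14, 1798: 365 days.
Mar 14, 1798 → Mar 14, 1799: 365 days.
Mar 14, 1799 → Mar 14, 1800: 365 days.
Mar 14, 1800 → Mar 14, 1801: 365 days.
Mar 14, 1801 → Mar 14, 1802: 365 days.
Mar 14, 1802 → Mar 14, 1803: 365 days.
Mar 14, 1803 → Apr 14, 1803: 31 days (March has 31).
Apr 14, 1803 → May 14, 1803: 30 days (April has 30).
May 14, 1803 → Jun 14, 1803: 31 days (May has 31).
Jun 14, 1803 → Jul 14, 1803: 30 days (June has 30).
Jul 14, 1803 → Aug 14, 1803: 31 days (July has 31).
Aug 14, 1803 → Sep 14, 1803: 31 days (August has 31).
Sep 14, 1803 → Oct 14, 1803: 30 days (September has 30).
Oct 14, 1803 → Nov 14, 1803: 31 days (October has 31).
Nov 14, 1803 → Dec 14, 1803: 30 days (November has 30).
Dec 14, 1803 → Jan 14, 1804: 31 days (December has 31).
Jan 14, 1804 → Feb 14, 1804: 31 days (January has 31).
Feb 14, 1804 → Mar 14, 1804: 29 days (February has 29).
Mar 14, 1804 → Apr 3, 1804: 20 days.
Total: 5133 days.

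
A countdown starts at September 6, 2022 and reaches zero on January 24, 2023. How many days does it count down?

Sep 6, 2022 → Oct 6, 2022: 30 days (September has 30).
Oct 6, 2022 → Nov 6, 2022: 31 days (October has 31).
Nov 6, 2022 → Dec 6, 2022: 30 days (November has 30).
Dec 6, 2022 → Jan 6, 2023: 31 days (December has 31).
Jan 6, 2023 → Jan 24, 2023: 18 days.
Total: 140 days.

140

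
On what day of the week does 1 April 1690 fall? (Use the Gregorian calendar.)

Saturday

Doomsday rule: the anchor day for the 1600s is Tuesday. For year 90: 90÷12 = 7 r 6, and 6÷4 = 1, so 7+6+1 = 14.
Tuesday + 14 ≡ Tuesday — that's 1690's doomsday.
In April the doomsday date is Apr 4.
Apr 1 is 3 days before Apr 4; 3 mod 7 = 3, so Tuesday − 3 = Saturday.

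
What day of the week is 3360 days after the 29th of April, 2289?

Apr 29, 2289 is a Monday.
3360 mod 7 = 0, so 3360 days after a Monday is Monday + 0 = Monday.

Monday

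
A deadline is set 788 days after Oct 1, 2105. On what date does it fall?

+365 (one year) → Oct 1, 2106 (423 left).
+365 (one year) → Oct 1, 2107 (58 left).
Oct has 31 days: +31 → Nov 1, 2107 (27 left).
+27 → Nov 28, 2107.

November 28, 2107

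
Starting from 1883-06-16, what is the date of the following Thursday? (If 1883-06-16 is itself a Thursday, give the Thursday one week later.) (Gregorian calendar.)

June 21, 1883

Jun 16, 1883 is a Saturday.
From Saturday to the next Thursday is 5 days.
Jun 16, 1883 + 5 = Jun 21, 1883.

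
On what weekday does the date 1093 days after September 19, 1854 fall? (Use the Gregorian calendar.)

Wednesday

Sep 19, 1854 is a Tuesday.
1093 mod 7 = 1, so 1093 days after a Tuesday is Tuesday + 1 = Wednesday.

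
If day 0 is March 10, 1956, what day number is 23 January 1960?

1414

Mar 10, 1956 → Mar 10, 1957: 365 days.
Mar 10, 1957 → Mar 10, 1958: 365 days.
Mar 10, 1958 → Mar 10, 1959: 365 days.
Mar 10, 1959 → Apr 10, 1959: 31 days (March has 31).
Apr 10, 1959 → May 10, 1959: 30 days (April has 30).
May 10, 1959 → Jun 10, 1959: 31 days (May has 31).
Jun 10, 1959 → Jul 10, 1959: 30 days (June has 30).
Jul 10, 1959 → Aug 10, 1959: 31 days (July has 31).
Aug 10, 1959 → Sep 10, 1959: 31 days (August has 31).
Sep 10, 1959 → Oct 10, 1959: 30 days (September has 30).
Oct 10, 1959 → Nov 10, 1959: 31 days (October has 31).
Nov 10, 1959 → Dec 10, 1959: 30 days (November has 30).
Dec 10, 1959 → Jan 10, 1960: 31 days (December has 31).
Jan 10, 1960 → Jan 23, 1960: 13 days.
Total: 1414 days.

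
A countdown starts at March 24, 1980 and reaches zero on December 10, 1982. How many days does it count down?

Mar 24, 1980 → Mar 24, 1981: 365 days.
Mar 24, 1981 → Mar 24, 1982: 365 days.
Mar 24, 1982 → Apr 24, 1982: 31 days (March has 31).
Apr 24, 1982 → May 24, 1982: 30 days (April has 30).
May 24, 1982 → Jun 24, 1982: 31 days (May has 31).
Jun 24, 1982 → Jul 24, 1982: 30 days (June has 30).
Jul 24, 1982 → Aug 24, 1982: 31 days (July has 31).
Aug 24, 1982 → Sep 24, 1982: 31 days (August has 31).
Sep 24, 1982 → Oct 24, 1982: 30 days (September has 30).
Oct 24, 1982 → Nov 24, 1982: 31 days (October has 31).
Nov 24, 1982 → Dec 10, 1982: 16 days.
Total: 991 days.

991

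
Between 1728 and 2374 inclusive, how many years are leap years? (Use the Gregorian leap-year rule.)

Multiples of 4 in [1728,2374]: 162.
Of those, multiples of 100: 6 (not leap unless ÷400).
Multiples of 400: 1.
Leap years = 162 − 6 + 1 = 157.

157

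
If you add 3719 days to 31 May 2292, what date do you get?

August 7, 2302

+365 (one year) → May 31, 2293 (3354 left).
+365 (one year) → May 31, 2294 (2989 left).
+365 (one year) → May 31, 2295 (2624 left).
+366 (one year; includes Feb 29, 2296) → May 31, 2296 (2258 left).
+365 (one year) → May 31, 2297 (1893 left).
+365 (one year) → May 31, 2298 (1528 left).
+365 (one year) → May 31, 2299 (1163 left).
+365 (one year) → May 31, 2300 (798 left).
+365 (one year) → May 31, 2301 (433 left).
+365 (one year) → May 31, 2302 (68 left).
May has 31 days: +1 → Jun 1, 2302 (67 left).
Jun has 30 days: +30 → Jul 1, 2302 (37 left).
Jul has 31 days: +31 → Aug 1, 2302 (6 left).
+6 → Aug 7, 2302.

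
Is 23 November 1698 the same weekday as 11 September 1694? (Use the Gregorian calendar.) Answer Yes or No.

From Sep 11, 1694 to Nov 23, 1698 is 1534 days.
1534 mod 7 = 1, so they are different weekdays.
(Sep 11, 1694 is a Saturday; Nov 23, 1698 is a Sunday.)

No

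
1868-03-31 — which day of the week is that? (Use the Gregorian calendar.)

Doomsday rule: the anchor day for the 1800s is Friday. For year 68: 68÷12 = 5 r 8, and 8÷4 = 2, so 5+8+2 = 15.
Friday + 15 ≡ Saturday — that's 1868's doomsday.
In March the doomsday date is Mar 14.
Mar 31 is 17 days after Mar 14; 17 mod 7 = 3, so Saturday + 3 = Tuesday.

Tuesday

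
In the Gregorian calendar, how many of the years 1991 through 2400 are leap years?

100

Multiples of 4 in [1991,2400]: 103.
Of those, multiples of 100: 5 (not leap unless ÷400).
Multiples of 400: 2.
Leap years = 103 − 5 + 2 = 100.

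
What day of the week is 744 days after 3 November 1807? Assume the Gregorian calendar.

Thursday

First find the weekday of Nov 3, 1807. Doomsday rule: the anchor day for the 1800s is Friday. For year 07: 7÷12 = 0 r 7, and 7÷4 = 1, so 0+7+1 = 8.
Friday + 8 ≡ Saturday — that's 1807's doomsday.
In November the doomsday date is Nov 7.
Nov 3 is 4 days before Nov 7; 4 mod 7 = 4, so Saturday − 4 = Tuesday.
744 mod 7 = 2, so 744 days after a Tuesday is Tuesday + 2 = Thursday.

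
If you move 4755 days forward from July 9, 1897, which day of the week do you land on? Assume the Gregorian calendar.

Sunday

First find the weekday of Jul 9, 1897. Doomsday rule: the anchor day for the 1800s is Friday. For year 97: 97÷12 = 8 r 1, and 1÷4 = 0, so 8+1+0 = 9.
Friday + 9 ≡ Sunday — that's 1897's doomsday.
In July the doomsday date is Jul 11.
Jul 9 is 2 days before Jul 11; 2 mod 7 = 2, so Sunday − 2 = Friday.
4755 mod 7 = 2, so 4755 days after a Friday is Friday + 2 = Sunday.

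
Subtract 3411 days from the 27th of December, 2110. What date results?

August 25, 2101

−365 (one year) → Dec 27, 2109 (3046 left).
−365 (one year) → Dec 27, 2108 (2681 left).
−366 (one year; includes Feb 29, 2108) → Dec 27, 2107 (2315 left).
−365 (one year) → Dec 27, 2106 (1950 left).
−365 (one year) → Dec 27, 2105 (1585 left).
−365 (one year) → Dec 27, 2104 (1220 left).
−366 (one year; includes Feb 29, 2104) → Dec 27, 2103 (854 left).
−365 (one year) → Dec 27, 2102 (489 left).
−365 (one year) → Dec 27, 2101 (124 left).
−27 → Nov 30, 2101 (end of Nov, 30 days; 97 left).
−30 → Oct 31, 2101 (end of Oct, 31 days; 67 left).
−31 → Sep 30, 2101 (end of Sep, 30 days; 36 left).
−30 → Aug 31, 2101 (end of Aug, 31 days; 6 left).
−6 → Aug 25, 2101.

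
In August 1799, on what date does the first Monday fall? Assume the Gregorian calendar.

August 1, 1799 is a Thursday.
The first Monday is therefore August 5 (4 days later).

August 5, 1799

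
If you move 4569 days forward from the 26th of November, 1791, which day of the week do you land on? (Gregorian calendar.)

First find the weekday of Nov 26, 1791. Doomsday rule: the anchor day for the 1700s is Sunday. For year 91: 91÷12 = 7 r 7, and 7÷4 = 1, so 7+7+1 = 15.
Sunday + 15 ≡ Monday — that's 1791's doomsday.
In November the doomsday date is Nov 7.
Nov 26 is 19 days after Nov 7; 19 mod 7 = 5, so Monday + 5 = Saturday.
4569 mod 7 = 5, so 4569 days after a Saturday is Saturday + 5 = Thursday.

Thursday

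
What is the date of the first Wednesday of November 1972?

November 1, 1972

November 1, 1972 is a Wednesday.
The first Wednesday is therefore November 1 (same day).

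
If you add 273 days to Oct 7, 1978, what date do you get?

July 7, 1979

Oct has 31 days: +25 → Nov 1, 1978 (248 left).
Nov has 30 days: +30 → Dec 1, 1978 (218 left).
Dec has 31 days: +31 → Jan 1, 1979 (187 left).
Jan has 31 days: +31 → Feb 1, 1979 (156 left).
Feb has 28 days: +28 → Mar 1, 1979 (128 left).
Mar has 31 days: +31 → Apr 1, 1979 (97 left).
Apr has 30 days: +30 → May 1, 1979 (67 left).
May has 31 days: +31 → Jun 1, 1979 (36 left).
Jun has 30 days: +30 → Jul 1, 1979 (6 left).
+6 → Jul 7, 1979.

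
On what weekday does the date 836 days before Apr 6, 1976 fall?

First find the weekday of Apr 6, 1976. Doomsday rule: the anchor day for the 1900s is Wednesday. For year 76: 76÷12 = 6 r 4, and 4÷4 = 1, so 6+4+1 = 11.
Wednesday + 11 ≡ Sunday — that's 1976's doomsday.
In April the doomsday date is Apr 4.
Apr 6 is 2 days after Apr 4; 2 mod 7 = 2, so Sunday + 2 = Tuesday.
836 mod 7 = 3, so 836 days before a Tuesday is Tuesday − 3 = Saturday.

Saturday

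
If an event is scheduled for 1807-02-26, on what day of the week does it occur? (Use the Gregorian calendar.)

January 1, 1807 is a Thursday.
Jan 1, 1807 → Feb 1, 1807: 31 days (January has 31).
Feb 1, 1807 → Feb 26, 1807: 25 days.
Total: 56 days.
56 mod 7 = 0, so Thursday + 0 = Thursday.

Thursday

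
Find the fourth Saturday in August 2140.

August 1, 2140 is a Monday.
The first Saturday is therefore August 6 (5 days later).
The fourth Saturday is 6 + 3×7 = August 27.

August 27, 2140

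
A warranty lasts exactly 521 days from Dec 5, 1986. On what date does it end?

May 9, 1988

+365 (one year) → Dec 5, 1987 (156 left).
Dec has 31 days: +27 → Jan 1, 1988 (129 left).
Jan has 31 days: +31 → Feb 1, 1988 (98 left).
Feb has 29 days: +29 → Mar 1, 1988 (69 left).
Mar has 31 days: +31 → Apr 1, 1988 (38 left).
Apr has 30 days: +30 → May 1, 1988 (8 left).
+8 → May 9, 1988.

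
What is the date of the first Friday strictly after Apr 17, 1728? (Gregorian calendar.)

April 23, 1728

Apr 17, 1728 is a Saturday.
From Saturday to the next Friday is 6 days.
Apr 17, 1728 + 6 = Apr 23, 1728.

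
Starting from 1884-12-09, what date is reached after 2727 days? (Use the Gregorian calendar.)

May 28, 1892

+365 (one year) → Dec 9, 1885 (2362 left).
+365 (one year) → Dec 9, 1886 (1997 left).
+365 (one year) → Dec 9, 1887 (1632 left).
+366 (one year; includes Feb 29, 1888) → Dec 9, 1888 (1266 left).
+365 (one year) → Dec 9, 1889 (901 left).
+365 (one year) → Dec 9, 1890 (536 left).
+365 (one year) → Dec 9, 1891 (171 left).
Dec has 31 days: +23 → Jan 1, 1892 (148 left).
Jan has 31 days: +31 → Feb 1, 1892 (117 left).
Feb has 29 days: +29 → Mar 1, 1892 (88 left).
Mar has 31 days: +31 → Apr 1, 1892 (57 left).
Apr has 30 days: +30 → May 1, 1892 (27 left).
+27 → May 28, 1892.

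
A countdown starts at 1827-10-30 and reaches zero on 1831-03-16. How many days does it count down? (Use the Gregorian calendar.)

1233

Oct 30, 1827 → Oct 30, 1828: 366 days (Feb 29, 1828 is in that span).
Oct 30, 1828 → Oct 30, 1829: 365 days.
Oct 30, 1829 → Oct 30, 1830: 365 days.
Oct 30, 1830 → Nov 30, 1830: 31 days (October has 31).
Nov 30, 1830 → Dec 30, 1830: 30 days (November has 30).
Dec 30, 1830 → Jan 30, 1831: 31 days (December has 31).
Jan 30, 1831 → Feb 28, 1831: 29 days (January has 31).
Feb 28, 1831 → Mar 16, 1831: 16 days.
Total: 1233 days.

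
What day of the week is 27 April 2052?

January 1, 2052 is a Monday.
Jan 1, 2052 → Feb 1, 2052: 31 days (January has 31).
Feb 1, 2052 → Mar 1, 2052: 29 days (February has 29).
Mar 1, 2052 → Apr 1, 2052: 31 days (March has 31).
Apr 1, 2052 → Apr 27, 2052: 26 days.
Total: 117 days.
117 mod 7 = 5, so Monday + 5 = Saturday.

Saturday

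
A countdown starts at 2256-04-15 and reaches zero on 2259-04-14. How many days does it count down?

1094

Apr 15, 2256 → Apr 15, 2257: 365 days.
Apr 15, 2257 → Apr 15, 2258: 365 days.
Apr 15, 2258 → May 15, 2258: 30 days (April has 30).
May 15, 2258 → Jun 15, 2258: 31 days (May has 31).
Jun 15, 2258 → Jul 15, 2258: 30 days (June has 30).
Jul 15, 2258 → Aug 15, 2258: 31 days (July has 31).
Aug 15, 2258 → Sep 15, 2258: 31 days (August has 31).
Sep 15, 2258 → Oct 15, 2258: 30 days (September has 30).
Oct 15, 2258 → Nov 15, 2258: 31 days (October has 31).
Nov 15, 2258 → Dec 15, 2258: 30 days (November has 30).
Dec 15, 2258 → Jan 15, 2259: 31 days (December has 31).
Jan 15, 2259 → Feb 15, 2259: 31 days (January has 31).
Feb 15, 2259 → Mar 15, 2259: 28 days (February has 28).
Mar 15, 2259 → Apr 14, 2259: 30 days.
Total: 1094 days.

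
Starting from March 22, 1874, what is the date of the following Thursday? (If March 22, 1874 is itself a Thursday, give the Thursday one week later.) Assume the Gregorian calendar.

Mar 22, 1874 is a Sunday.
From Sunday to the next Thursday is 4 days.
Mar 22, 1874 + 4 = Mar 26, 1874.

March 26, 1874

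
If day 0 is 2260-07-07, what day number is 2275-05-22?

5432

Jul 7, 2260 → Jul 7, 2261: 365 days.
Jul 7, 2261 → Jul 7, 2262: 365 days.
Jul 7, 2262 → Jul 7, 2263: 365 days.
Jul 7, 2263 → Jul 7, 2264: 366 days (Feb 29, 2264 is in that span).
Jul 7, 2264 → Jul 7, 2265: 365 days.
Jul 7, 2265 → Jul 7, 2266: 365 days.
Jul 7, 2266 → Jul 7, 2267: 365 days.
Jul 7, 2267 → Jul 7, 2268: 366 days (Feb 29, 2268 is in that span).
Jul 7, 2268 → Jul 7, 2269: 365 days.
Jul 7, 2269 → Jul 7, 2270: 365 days.
Jul 7, 2270 → Jul 7, 2271: 365 days.
Jul 7, 2271 → Jul 7, 2272: 366 days (Feb 29, 2272 is in that span).
Jul 7, 2272 → Jul 7, 2273: 365 days.
Jul 7, 2273 → Jul 7, 2274: 365 days.
Jul 7, 2274 → Aug 7, 2274: 31 days (July has 31).
Aug 7, 2274 → Sep 7, 2274: 31 days (August has 31).
Sep 7, 2274 → Oct 7, 2274: 30 days (September has 30).
Oct 7, 2274 → Nov 7, 2274: 31 days (October has 31).
Nov 7, 2274 → Dec 7, 2274: 30 days (November has 30).
Dec 7, 2274 → Jan 7, 2275: 31 days (December has 31).
Jan 7, 2275 → Feb 7, 2275: 31 days (January has 31).
Feb 7, 2275 → Mar 7, 2275: 28 days (February has 28).
Mar 7, 2275 → Apr 7, 2275: 31 days (March has 31).
Apr 7, 2275 → May 7, 2275: 30 days (April has 30).
May 7, 2275 → May 22, 2275: 15 days.
Total: 5432 days.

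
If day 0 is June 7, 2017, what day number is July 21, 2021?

Jun 7, 2017 → Jun 7, 2018: 365 days.
Jun 7, 2018 → Jun 7, 2019: 365 days.
Jun 7, 2019 → Jun 7, 2020: 366 days (Feb 29, 2020 is in that span).
Jun 7, 2020 → Jun 7, 2021: 365 days.
Jun 7, 2021 → Jul 7, 2021: 30 days (June has 30).
Jul 7, 2021 → Jul 21, 2021: 14 days.
Total: 1505 days.

1505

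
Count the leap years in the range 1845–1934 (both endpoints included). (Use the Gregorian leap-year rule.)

21

Multiples of 4 in [1845,1934]: 22.
Of those, multiples of 100: 1 (not leap unless ÷400).
Multiples of 400: 0.
Leap years = 22 − 1 + 0 = 21.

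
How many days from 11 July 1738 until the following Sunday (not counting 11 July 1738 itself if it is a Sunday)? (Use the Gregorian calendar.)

2

Jul 11, 1738 is a Friday.
From Friday to the next Sunday is 2 days.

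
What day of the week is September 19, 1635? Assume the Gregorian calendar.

Wednesday

Doomsday rule: the anchor day for the 1600s is Tuesday. For year 35: 35÷12 = 2 r 11, and 11÷4 = 2, so 2+11+2 = 15.
Tuesday + 15 ≡ Wednesday — that's 1635's doomsday.
In September the doomsday date is Sep 5.
Sep 19 is 14 days after Sep 5; 14 mod 7 = 0, so Wednesday + 0 = Wednesday.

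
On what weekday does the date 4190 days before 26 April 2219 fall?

Thursday

Apr 26, 2219 is a Monday.
4190 mod 7 = 4, so 4190 days before a Monday is Monday − 4 = Thursday.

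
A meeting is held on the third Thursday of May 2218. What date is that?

May 21, 2218

May 1, 2218 is a Friday.
The first Thursday is therefore May 7 (6 days later).
The third Thursday is 7 + 2×7 = May 21.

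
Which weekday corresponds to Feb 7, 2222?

Thursday

January 1, 2222 is a Tuesday.
Jan 1, 2222 → Feb 1, 2222: 31 days (January has 31).
Feb 1, 2222 → Feb 7, 2222: 6 days.
Total: 37 days.
37 mod 7 = 2, so Tuesday + 2 = Thursday.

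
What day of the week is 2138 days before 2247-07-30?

Tuesday

First find the weekday of Jul 30, 2247. Doomsday rule: the anchor day for the 2200s is Friday. For year 47: 47÷12 = 3 r 11, and 11÷4 = 2, so 3+11+2 = 16.
Friday + 16 ≡ Sunday — that's 2247's doomsday.
In July the doomsday date is Jul 11.
Jul 30 is 19 days after Jul 11; 19 mod 7 = 5, so Sunday + 5 = Friday.
2138 mod 7 = 3, so 2138 days before a Friday is Friday − 3 = Tuesday.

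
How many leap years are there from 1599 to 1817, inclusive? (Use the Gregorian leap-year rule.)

53

Multiples of 4 in [1599,1817]: 55.
Of those, multiples of 100: 3 (not leap unless ÷400).
Multiples of 400: 1.
Leap years = 55 − 3 + 1 = 53.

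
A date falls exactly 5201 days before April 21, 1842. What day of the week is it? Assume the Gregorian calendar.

First find the weekday of Apr 21, 1842. Doomsday rule: the anchor day for the 1800s is Friday. For year 42: 42÷12 = 3 r 6, and 6÷4 = 1, so 3+6+1 = 10.
Friday + 10 ≡ Monday — that's 1842's doomsday.
In April the doomsday date is Apr 4.
Apr 21 is 17 days after Apr 4; 17 mod 7 = 3, so Monday + 3 = Thursday.
5201 mod 7 = 0, so 5201 days before a Thursday is Thursday − 0 = Thursday.

Thursday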